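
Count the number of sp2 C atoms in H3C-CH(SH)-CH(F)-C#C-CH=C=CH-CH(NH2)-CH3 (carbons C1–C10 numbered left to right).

2

C1: sp3
C2: sp3
C3: sp3
C4: sp
C5: sp
C6: sp2 ✓
C7: sp
C8: sp2 ✓
C9: sp3
C10: sp3
C6, C8 → 2 sp2 carbons.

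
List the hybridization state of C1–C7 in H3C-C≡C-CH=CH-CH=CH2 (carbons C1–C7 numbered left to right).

C1 sp3, C2 sp, C3 sp, C4 sp2, C5 sp2, C6 sp2, C7 sp2

C1 — 4 σ bonds. Steric number 4, so sp3.
C2 (2 σ bonds, plus two π bonds) has steric number 2: sp.
C3 is sp: 2 σ bonds, plus two π bonds, 2 electron-density regions.
C4: 3 σ bonds, plus one π bond; 3 regions of electron density → sp2.
C5 — 3 σ bonds, plus one π bond. Steric number 3, so sp2.
C6 carries 3 σ bonds, plus one π bond, giving a steric number of 3, so it is sp2.
C7: 3 σ bonds, plus one π bond; 3 regions of electron density → sp2.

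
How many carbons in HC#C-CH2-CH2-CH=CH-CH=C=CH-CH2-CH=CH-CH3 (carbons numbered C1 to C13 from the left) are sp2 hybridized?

C1: sp
C2: sp
C3: sp3
C4: sp3
C5: sp2 ✓
C6: sp2 ✓
C7: sp2 ✓
C8: sp
C9: sp2 ✓
C10: sp3
C11: sp2 ✓
C12: sp2 ✓
C13: sp3
C5, C6, C7, C9, C11, C12 → 6 sp2 carbons.

6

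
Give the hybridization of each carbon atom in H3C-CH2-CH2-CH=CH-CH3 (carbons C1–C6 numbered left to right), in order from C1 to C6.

C1 sp3, C2 sp3, C3 sp3, C4 sp2, C5 sp2, C6 sp3

C1 (4 σ bonds) has steric number 4: sp3.
C2: 4 σ bonds; 4 regions of electron density → sp3.
C3 has 4 σ bonds: steric number 4 → sp3.
C4 (3 σ bonds, plus one π bond) has steric number 3: sp2.
C5 (3 σ bonds, plus one π bond) has steric number 3: sp2.
C6 — 4 σ bonds. Steric number 4, so sp3.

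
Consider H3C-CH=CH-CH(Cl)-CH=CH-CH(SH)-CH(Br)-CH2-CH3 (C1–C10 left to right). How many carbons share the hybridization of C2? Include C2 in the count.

C2 is sp2 (one π bond).
C1: sp3
C2: sp2 ✓
C3: sp2 ✓
C4: sp3
C5: sp2 ✓
C6: sp2 ✓
C7: sp3
C8: sp3
C9: sp3
C10: sp3
4 carbons are sp2.

4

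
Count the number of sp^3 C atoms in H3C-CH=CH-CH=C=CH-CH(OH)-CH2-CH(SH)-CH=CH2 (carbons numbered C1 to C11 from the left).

4

C1: sp3 ✓
C2: sp2
C3: sp2
C4: sp2
C5: sp
C6: sp2
C7: sp3 ✓
C8: sp3 ✓
C9: sp3 ✓
C10: sp2
C11: sp2
C1, C7, C8, C9 → 4 sp3 carbons.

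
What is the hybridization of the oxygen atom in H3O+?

Three σ bonds + one lone pair = steric number 4 → sp3.

sp³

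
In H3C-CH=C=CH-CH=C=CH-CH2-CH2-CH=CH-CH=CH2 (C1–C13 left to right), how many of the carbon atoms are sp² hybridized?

C1: sp3
C2: sp2 ✓
C3: sp
C4: sp2 ✓
C5: sp2 ✓
C6: sp
C7: sp2 ✓
C8: sp3
C9: sp3
C10: sp2 ✓
C11: sp2 ✓
C12: sp2 ✓
C13: sp2 ✓
C2, C4, C5, C7, C10, C11, C12, C13 → 8 sp2 carbons.

8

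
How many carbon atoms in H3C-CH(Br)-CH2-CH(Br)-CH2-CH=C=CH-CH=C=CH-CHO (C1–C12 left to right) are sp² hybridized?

C1: sp3
C2: sp3
C3: sp3
C4: sp3
C5: sp3
C6: sp2 ✓
C7: sp
C8: sp2 ✓
C9: sp2 ✓
C10: sp
C11: sp2 ✓
C12: sp2 ✓
C6, C8, C9, C11, C12 → 5 sp2 carbons.

5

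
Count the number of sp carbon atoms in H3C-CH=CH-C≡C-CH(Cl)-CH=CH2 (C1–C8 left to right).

2

C1: sp3
C2: sp2
C3: sp2
C4: sp ✓
C5: sp ✓
C6: sp3
C7: sp2
C8: sp2
C4, C5 → 2 sp carbons.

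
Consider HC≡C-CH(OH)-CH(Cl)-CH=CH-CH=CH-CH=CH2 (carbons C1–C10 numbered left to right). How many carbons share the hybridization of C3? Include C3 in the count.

2

C3 is sp3 (only σ bonds).
C1: sp
C2: sp
C3: sp3 ✓
C4: sp3 ✓
C5: sp2
C6: sp2
C7: sp2
C8: sp2
C9: sp2
C10: sp2
2 carbons are sp3.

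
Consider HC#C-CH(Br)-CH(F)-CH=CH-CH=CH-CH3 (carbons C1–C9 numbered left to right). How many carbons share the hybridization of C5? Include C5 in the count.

4

C5 is sp2 (one π bond).
C1: sp
C2: sp
C3: sp3
C4: sp3
C5: sp2 ✓
C6: sp2 ✓
C7: sp2 ✓
C8: sp2 ✓
C9: sp3
4 carbons are sp2.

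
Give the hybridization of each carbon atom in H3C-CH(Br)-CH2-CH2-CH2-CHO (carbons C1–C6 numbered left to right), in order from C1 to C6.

C1 sp3, C2 sp3, C3 sp3, C4 sp3, C5 sp3, C6 sp2

C1: 4 σ bonds — 4 electron domains, sp3.
C2 (4 σ bonds) has steric number 4: sp3.
C3: 4 σ bonds — 4 electron domains, sp3.
C4 — 4 σ bonds. Steric number 4, so sp3.
C5 — 4 σ bonds. Steric number 4, so sp3.
C6 (3 σ bonds, plus one π bond) has steric number 3: sp2.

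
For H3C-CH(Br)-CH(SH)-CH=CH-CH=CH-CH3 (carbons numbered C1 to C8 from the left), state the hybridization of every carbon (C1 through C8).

C1 carries 4 σ bonds, giving a steric number of 4, so it is sp3.
C2 carries 4 σ bonds, giving a steric number of 4, so it is sp3.
C3 — 4 σ bonds. Steric number 4, so sp3.
C4 carries 3 σ bonds, plus one π bond, giving a steric number of 3, so it is sp2.
C5 — 3 σ bonds, plus one π bond. Steric number 3, so sp2.
C6: 3 σ bonds, plus one π bond; 3 regions of electron density → sp2.
C7 (3 σ bonds, plus one π bond) has steric number 3: sp2.
C8 (4 σ bonds) has steric number 4: sp3.

C1 sp3, C2 sp3, C3 sp3, C4 sp2, C5 sp2, C6 sp2, C7 sp2, C8 sp3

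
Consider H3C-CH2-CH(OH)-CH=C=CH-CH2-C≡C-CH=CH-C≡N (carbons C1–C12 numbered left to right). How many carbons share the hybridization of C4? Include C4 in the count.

4

C4 is sp2 (one π bond).
C1: sp3
C2: sp3
C3: sp3
C4: sp2 ✓
C5: sp
C6: sp2 ✓
C7: sp3
C8: sp
C9: sp
C10: sp2 ✓
C11: sp2 ✓
C12: sp
4 carbons are sp2.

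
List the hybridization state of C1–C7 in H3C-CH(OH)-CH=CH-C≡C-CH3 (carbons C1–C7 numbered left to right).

C1 sp3, C2 sp3, C3 sp2, C4 sp2, C5 sp, C6 sp, C7 sp3

C1 — 4 σ bonds. Steric number 4, so sp3.
C2 carries 4 σ bonds, giving a steric number of 4, so it is sp3.
C3 is sp2: 3 σ bonds, plus one π bond, 3 electron-density regions.
C4 carries 3 σ bonds, plus one π bond, giving a steric number of 3, so it is sp2.
C5: 2 σ bonds, plus two π bonds — 2 electron domains, sp.
C6 is sp: 2 σ bonds, plus two π bonds, 2 electron-density regions.
C7 (4 σ bonds) has steric number 4: sp3.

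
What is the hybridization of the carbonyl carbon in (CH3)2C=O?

sp2

The carbonyl carbon carries 3 σ bonds, plus one π bond, giving a steric number of 3, so it is sp2.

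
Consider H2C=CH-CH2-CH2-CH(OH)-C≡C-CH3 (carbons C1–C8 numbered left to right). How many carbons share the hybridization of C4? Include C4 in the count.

4

C4 is sp3 (only σ bonds).
C1: sp2
C2: sp2
C3: sp3 ✓
C4: sp3 ✓
C5: sp3 ✓
C6: sp
C7: sp
C8: sp3 ✓
4 carbons are sp3.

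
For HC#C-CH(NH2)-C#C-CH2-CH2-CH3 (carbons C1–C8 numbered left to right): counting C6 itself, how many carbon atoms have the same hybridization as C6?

C6 is sp3 (only σ bonds).
C1: sp
C2: sp
C3: sp3 ✓
C4: sp
C5: sp
C6: sp3 ✓
C7: sp3 ✓
C8: sp3 ✓
4 carbons are sp3.

4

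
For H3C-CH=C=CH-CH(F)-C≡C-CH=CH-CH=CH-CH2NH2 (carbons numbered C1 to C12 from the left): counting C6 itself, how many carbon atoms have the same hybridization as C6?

C6 is sp (two π bonds).
C1: sp3
C2: sp2
C3: sp ✓
C4: sp2
C5: sp3
C6: sp ✓
C7: sp ✓
C8: sp2
C9: sp2
C10: sp2
C11: sp2
C12: sp3
3 carbons are sp.

3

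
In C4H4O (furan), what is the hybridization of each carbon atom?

Each carbon atom — 3 σ bonds, plus one π bond. Steric number 3, so sp2.

sp2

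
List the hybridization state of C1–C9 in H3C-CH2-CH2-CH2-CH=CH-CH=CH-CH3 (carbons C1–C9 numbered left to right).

C1: 4 σ bonds — 4 electron domains, sp3.
C2 — 4 σ bonds. Steric number 4, so sp3.
C3 — 4 σ bonds. Steric number 4, so sp3.
C4 has 4 σ bonds: steric number 4 → sp3.
C5 (3 σ bonds, plus one π bond) has steric number 3: sp2.
C6: 3 σ bonds, plus one π bond; 3 regions of electron density → sp2.
C7: 3 σ bonds, plus one π bond — 3 electron domains, sp2.
C8 (3 σ bonds, plus one π bond) has steric number 3: sp2.
C9 carries 4 σ bonds, giving a steric number of 4, so it is sp3.

C1 sp3, C2 sp3, C3 sp3, C4 sp3, C5 sp2, C6 sp2, C7 sp2, C8 sp2, C9 sp3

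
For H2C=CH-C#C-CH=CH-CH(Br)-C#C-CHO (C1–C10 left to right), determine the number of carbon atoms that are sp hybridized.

4

C1: sp2
C2: sp2
C3: sp ✓
C4: sp ✓
C5: sp2
C6: sp2
C7: sp3
C8: sp ✓
C9: sp ✓
C10: sp2
C3, C4, C8, C9 → 4 sp carbons.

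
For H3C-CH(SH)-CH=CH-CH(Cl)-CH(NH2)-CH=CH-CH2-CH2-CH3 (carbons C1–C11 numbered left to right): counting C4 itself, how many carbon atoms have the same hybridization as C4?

C4 is sp2 (one π bond).
C1: sp3
C2: sp3
C3: sp2 ✓
C4: sp2 ✓
C5: sp3
C6: sp3
C7: sp2 ✓
C8: sp2 ✓
C9: sp3
C10: sp3
C11: sp3
4 carbons are sp2.

4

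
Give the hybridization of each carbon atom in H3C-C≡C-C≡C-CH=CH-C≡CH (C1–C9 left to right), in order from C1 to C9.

C1 sp3, C2 sp, C3 sp, C4 sp, C5 sp, C6 sp2, C7 sp2, C8 sp, C9 sp

C1 (4 σ bonds) has steric number 4: sp3.
C2: 2 σ bonds, plus two π bonds — 2 electron domains, sp.
C3: 2 σ bonds, plus two π bonds; 2 regions of electron density → sp.
C4 is sp: 2 σ bonds, plus two π bonds, 2 electron-density regions.
C5: 2 σ bonds, plus two π bonds — 2 electron domains, sp.
C6 has 3 σ bonds, plus one π bond: steric number 3 → sp2.
C7 has 3 σ bonds, plus one π bond: steric number 3 → sp2.
C8 — 2 σ bonds, plus two π bonds. Steric number 2, so sp.
C9 carries 2 σ bonds, plus two π bonds, giving a steric number of 2, so it is sp.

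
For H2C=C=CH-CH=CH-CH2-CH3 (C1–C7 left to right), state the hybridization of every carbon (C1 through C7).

C1: 3 σ bonds, plus one π bond — 3 electron domains, sp2.
C2: 2 σ bonds, plus two π bonds — 2 electron domains, sp.
C3 (3 σ bonds, plus one π bond) has steric number 3: sp2.
C4: 3 σ bonds, plus one π bond; 3 regions of electron density → sp2.
C5: 3 σ bonds, plus one π bond — 3 electron domains, sp2.
C6: 4 σ bonds — 4 electron domains, sp3.
C7 — 4 σ bonds. Steric number 4, so sp3.

C1 sp2, C2 sp, C3 sp2, C4 sp2, C5 sp2, C6 sp3, C7 sp3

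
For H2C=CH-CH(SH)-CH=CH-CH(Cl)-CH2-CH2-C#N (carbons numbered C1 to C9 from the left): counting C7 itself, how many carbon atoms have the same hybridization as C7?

4

C7 is sp3 (only σ bonds).
C1: sp2
C2: sp2
C3: sp3 ✓
C4: sp2
C5: sp2
C6: sp3 ✓
C7: sp3 ✓
C8: sp3 ✓
C9: sp
4 carbons are sp3.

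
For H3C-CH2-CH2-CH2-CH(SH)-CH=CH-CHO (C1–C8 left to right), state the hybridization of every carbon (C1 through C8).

C1 sp3, C2 sp3, C3 sp3, C4 sp3, C5 sp3, C6 sp2, C7 sp2, C8 sp2

C1 has 4 σ bonds: steric number 4 → sp3.
C2 has 4 σ bonds: steric number 4 → sp3.
C3 has 4 σ bonds: steric number 4 → sp3.
C4 is sp3: 4 σ bonds, 4 electron-density regions.
C5: 4 σ bonds; 4 regions of electron density → sp3.
C6 — 3 σ bonds, plus one π bond. Steric number 3, so sp2.
C7 (3 σ bonds, plus one π bond) has steric number 3: sp2.
C8 — 3 σ bonds, plus one π bond. Steric number 3, so sp2.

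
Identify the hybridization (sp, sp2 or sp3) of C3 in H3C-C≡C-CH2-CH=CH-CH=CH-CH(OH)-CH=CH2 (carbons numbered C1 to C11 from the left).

sp

C3 carries 2 σ bonds, plus two π bonds, giving a steric number of 2, so it is sp.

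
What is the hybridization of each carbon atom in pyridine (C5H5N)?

Each carbon atom is sp2: 3 σ bonds, plus one π bond, 3 electron-density regions.

sp²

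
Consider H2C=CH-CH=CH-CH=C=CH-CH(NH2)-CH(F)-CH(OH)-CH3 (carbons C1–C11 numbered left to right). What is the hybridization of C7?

C7 has 3 σ bonds, plus one π bond: steric number 3 → sp2.

sp^2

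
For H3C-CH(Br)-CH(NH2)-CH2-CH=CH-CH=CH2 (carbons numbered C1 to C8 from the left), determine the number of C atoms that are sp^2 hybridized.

C1: sp3
C2: sp3
C3: sp3
C4: sp3
C5: sp2 ✓
C6: sp2 ✓
C7: sp2 ✓
C8: sp2 ✓
C5, C6, C7, C8 → 4 sp2 carbons.

4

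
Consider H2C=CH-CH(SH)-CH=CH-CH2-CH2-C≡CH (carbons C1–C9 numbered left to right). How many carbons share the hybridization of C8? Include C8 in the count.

2

C8 is sp (two π bonds).
C1: sp2
C2: sp2
C3: sp3
C4: sp2
C5: sp2
C6: sp3
C7: sp3
C8: sp ✓
C9: sp ✓
2 carbons are sp.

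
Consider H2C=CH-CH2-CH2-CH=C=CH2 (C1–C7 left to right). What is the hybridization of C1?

C1 (3 σ bonds, plus one π bond) has steric number 3: sp2.

sp^2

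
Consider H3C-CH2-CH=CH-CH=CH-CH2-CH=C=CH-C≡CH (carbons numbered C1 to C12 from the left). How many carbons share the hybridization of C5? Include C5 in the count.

C5 is sp2 (one π bond).
C1: sp3
C2: sp3
C3: sp2 ✓
C4: sp2 ✓
C5: sp2 ✓
C6: sp2 ✓
C7: sp3
C8: sp2 ✓
C9: sp
C10: sp2 ✓
C11: sp
C12: sp
6 carbons are sp2.

6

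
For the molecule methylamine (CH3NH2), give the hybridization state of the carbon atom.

The carbon atom carries 4 σ bonds, giving a steric number of 4, so it is sp3.

sp^3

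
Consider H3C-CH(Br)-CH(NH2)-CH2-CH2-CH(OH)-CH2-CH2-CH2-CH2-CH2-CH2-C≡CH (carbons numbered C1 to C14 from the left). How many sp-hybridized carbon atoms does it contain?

C1: sp3
C2: sp3
C3: sp3
C4: sp3
C5: sp3
C6: sp3
C7: sp3
C8: sp3
C9: sp3
C10: sp3
C11: sp3
C12: sp3
C13: sp ✓
C14: sp ✓
C13, C14 → 2 sp carbons.

2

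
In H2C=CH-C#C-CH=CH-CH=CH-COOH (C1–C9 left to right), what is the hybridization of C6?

C6 is sp2: 3 σ bonds, plus one π bond, 3 electron-density regions.

sp²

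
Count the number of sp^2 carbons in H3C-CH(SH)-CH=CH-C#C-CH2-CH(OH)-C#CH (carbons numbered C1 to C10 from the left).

C1: sp3
C2: sp3
C3: sp2 ✓
C4: sp2 ✓
C5: sp
C6: sp
C7: sp3
C8: sp3
C9: sp
C10: sp
C3, C4 → 2 sp2 carbons.

2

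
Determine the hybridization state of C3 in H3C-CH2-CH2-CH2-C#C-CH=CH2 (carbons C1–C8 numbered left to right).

sp³

C3 carries 4 σ bonds, giving a steric number of 4, so it is sp3.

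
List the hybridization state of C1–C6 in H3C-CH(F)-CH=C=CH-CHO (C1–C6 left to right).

C1: 4 σ bonds — 4 electron domains, sp3.
C2 is sp3: 4 σ bonds, 4 electron-density regions.
C3 (3 σ bonds, plus one π bond) has steric number 3: sp2.
C4 is sp: 2 σ bonds, plus two π bonds, 2 electron-density regions.
C5 carries 3 σ bonds, plus one π bond, giving a steric number of 3, so it is sp2.
C6 (3 σ bonds, plus one π bond) has steric number 3: sp2.

C1 sp3, C2 sp3, C3 sp2, C4 sp, C5 sp2, C6 sp2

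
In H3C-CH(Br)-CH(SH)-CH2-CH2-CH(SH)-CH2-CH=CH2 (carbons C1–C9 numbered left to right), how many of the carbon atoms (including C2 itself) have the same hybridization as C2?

C2 is sp3 (only σ bonds).
C1: sp3 ✓
C2: sp3 ✓
C3: sp3 ✓
C4: sp3 ✓
C5: sp3 ✓
C6: sp3 ✓
C7: sp3 ✓
C8: sp2
C9: sp2
7 carbons are sp3.

7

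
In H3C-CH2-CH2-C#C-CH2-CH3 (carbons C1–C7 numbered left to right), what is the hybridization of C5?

sp

C5 (2 σ bonds, plus two π bonds) has steric number 2: sp.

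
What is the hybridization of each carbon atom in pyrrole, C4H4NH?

Each carbon atom has 3 σ bonds, plus one π bond: steric number 3 → sp2.

sp2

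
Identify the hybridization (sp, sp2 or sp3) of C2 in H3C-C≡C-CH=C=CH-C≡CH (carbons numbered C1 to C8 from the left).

C2: 2 σ bonds, plus two π bonds — 2 electron domains, sp.

sp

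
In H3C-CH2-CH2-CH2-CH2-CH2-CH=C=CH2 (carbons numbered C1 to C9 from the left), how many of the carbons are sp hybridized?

C1: sp3
C2: sp3
C3: sp3
C4: sp3
C5: sp3
C6: sp3
C7: sp2
C8: sp ✓
C9: sp2
C8 → 1 sp carbon.

1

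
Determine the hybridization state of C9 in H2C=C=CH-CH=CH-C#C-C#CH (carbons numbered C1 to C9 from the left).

C9 — 2 σ bonds, plus two π bonds. Steric number 2, so sp.

sp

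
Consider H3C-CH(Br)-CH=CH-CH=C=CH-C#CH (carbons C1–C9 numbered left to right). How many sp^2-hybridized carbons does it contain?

4

C1: sp3
C2: sp3
C3: sp2 ✓
C4: sp2 ✓
C5: sp2 ✓
C6: sp
C7: sp2 ✓
C8: sp
C9: sp
C3, C4, C5, C7 → 4 sp2 carbons.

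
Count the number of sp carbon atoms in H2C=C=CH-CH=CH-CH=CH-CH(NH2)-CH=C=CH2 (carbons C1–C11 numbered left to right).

C1: sp2
C2: sp ✓
C3: sp2
C4: sp2
C5: sp2
C6: sp2
C7: sp2
C8: sp3
C9: sp2
C10: sp ✓
C11: sp2
C2, C10 → 2 sp carbons.

2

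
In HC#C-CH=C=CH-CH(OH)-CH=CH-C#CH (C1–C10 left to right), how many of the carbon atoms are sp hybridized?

C1: sp ✓
C2: sp ✓
C3: sp2
C4: sp ✓
C5: sp2
C6: sp3
C7: sp2
C8: sp2
C9: sp ✓
C10: sp ✓
C1, C2, C4, C9, C10 → 5 sp carbons.

5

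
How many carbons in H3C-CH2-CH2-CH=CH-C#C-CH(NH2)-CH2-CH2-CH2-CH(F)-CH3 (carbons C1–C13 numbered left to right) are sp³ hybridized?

9

C1: sp3 ✓
C2: sp3 ✓
C3: sp3 ✓
C4: sp2
C5: sp2
C6: sp
C7: sp
C8: sp3 ✓
C9: sp3 ✓
C10: sp3 ✓
C11: sp3 ✓
C12: sp3 ✓
C13: sp3 ✓
C1, C2, C3, C8, C9, C10, C11, C12, C13 → 9 sp3 carbons.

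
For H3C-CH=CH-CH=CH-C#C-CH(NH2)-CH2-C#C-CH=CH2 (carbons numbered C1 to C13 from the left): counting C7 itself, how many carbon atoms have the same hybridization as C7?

4

C7 is sp (two π bonds).
C1: sp3
C2: sp2
C3: sp2
C4: sp2
C5: sp2
C6: sp ✓
C7: sp ✓
C8: sp3
C9: sp3
C10: sp ✓
C11: sp ✓
C12: sp2
C13: sp2
4 carbons are sp.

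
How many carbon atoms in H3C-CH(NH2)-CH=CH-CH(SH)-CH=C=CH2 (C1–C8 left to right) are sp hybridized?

1

C1: sp3
C2: sp3
C3: sp2
C4: sp2
C5: sp3
C6: sp2
C7: sp ✓
C8: sp2
C7 → 1 sp carbon.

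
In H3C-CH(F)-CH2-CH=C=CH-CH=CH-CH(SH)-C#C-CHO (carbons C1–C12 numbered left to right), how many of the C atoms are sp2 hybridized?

C1: sp3
C2: sp3
C3: sp3
C4: sp2 ✓
C5: sp
C6: sp2 ✓
C7: sp2 ✓
C8: sp2 ✓
C9: sp3
C10: sp
C11: sp
C12: sp2 ✓
C4, C6, C7, C8, C12 → 5 sp2 carbons.

5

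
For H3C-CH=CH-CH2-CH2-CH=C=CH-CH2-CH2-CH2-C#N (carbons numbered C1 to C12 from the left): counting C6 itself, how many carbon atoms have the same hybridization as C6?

C6 is sp2 (one π bond).
C1: sp3
C2: sp2 ✓
C3: sp2 ✓
C4: sp3
C5: sp3
C6: sp2 ✓
C7: sp
C8: sp2 ✓
C9: sp3
C10: sp3
C11: sp3
C12: sp
4 carbons are sp2.

4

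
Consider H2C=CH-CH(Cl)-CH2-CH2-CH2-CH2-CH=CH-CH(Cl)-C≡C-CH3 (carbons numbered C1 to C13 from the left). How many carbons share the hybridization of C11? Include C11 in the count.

2

C11 is sp (two π bonds).
C1: sp2
C2: sp2
C3: sp3
C4: sp3
C5: sp3
C6: sp3
C7: sp3
C8: sp2
C9: sp2
C10: sp3
C11: sp ✓
C12: sp ✓
C13: sp3
2 carbons are sp.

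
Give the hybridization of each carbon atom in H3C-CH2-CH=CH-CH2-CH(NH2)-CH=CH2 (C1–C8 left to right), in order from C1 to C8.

C1 — 4 σ bonds. Steric number 4, so sp3.
C2 — 4 σ bonds. Steric number 4, so sp3.
C3 — 3 σ bonds, plus one π bond. Steric number 3, so sp2.
C4 is sp2: 3 σ bonds, plus one π bond, 3 electron-density regions.
C5: 4 σ bonds; 4 regions of electron density → sp3.
C6 — 4 σ bonds. Steric number 4, so sp3.
C7 has 3 σ bonds, plus one π bond: steric number 3 → sp2.
C8 (3 σ bonds, plus one π bond) has steric number 3: sp2.

C1 sp3, C2 sp3, C3 sp2, C4 sp2, C5 sp3, C6 sp3, C7 sp2, C8 sp2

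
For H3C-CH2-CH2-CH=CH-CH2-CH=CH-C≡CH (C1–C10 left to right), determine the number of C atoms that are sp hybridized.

C1: sp3
C2: sp3
C3: sp3
C4: sp2
C5: sp2
C6: sp3
C7: sp2
C8: sp2
C9: sp ✓
C10: sp ✓
C9, C10 → 2 sp carbons.

2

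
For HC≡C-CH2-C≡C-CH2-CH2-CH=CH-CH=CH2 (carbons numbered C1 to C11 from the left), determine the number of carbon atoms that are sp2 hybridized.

C1: sp
C2: sp
C3: sp3
C4: sp
C5: sp
C6: sp3
C7: sp3
C8: sp2 ✓
C9: sp2 ✓
C10: sp2 ✓
C11: sp2 ✓
C8, C9, C10, C11 → 4 sp2 carbons.

4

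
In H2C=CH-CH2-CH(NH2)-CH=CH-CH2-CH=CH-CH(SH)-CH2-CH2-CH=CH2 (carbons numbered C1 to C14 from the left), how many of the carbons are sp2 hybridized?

8

C1: sp2 ✓
C2: sp2 ✓
C3: sp3
C4: sp3
C5: sp2 ✓
C6: sp2 ✓
C7: sp3
C8: sp2 ✓
C9: sp2 ✓
C10: sp3
C11: sp3
C12: sp3
C13: sp2 ✓
C14: sp2 ✓
C1, C2, C5, C6, C8, C9, C13, C14 → 8 sp2 carbons.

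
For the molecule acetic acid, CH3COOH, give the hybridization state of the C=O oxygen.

The C=O oxygen: 1 σ bond and 2 lone pairs, plus one π bond — 3 electron domains, sp2.

sp²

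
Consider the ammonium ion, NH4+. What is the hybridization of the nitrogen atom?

Four σ bonds, no lone pair → sp3, tetrahedral.

sp3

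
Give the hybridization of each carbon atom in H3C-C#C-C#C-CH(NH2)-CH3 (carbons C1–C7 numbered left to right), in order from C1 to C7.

C1 sp3, C2 sp, C3 sp, C4 sp, C5 sp, C6 sp3, C7 sp3

C1: 4 σ bonds — 4 electron domains, sp3.
C2: 2 σ bonds, plus two π bonds; 2 regions of electron density → sp.
C3 has 2 σ bonds, plus two π bonds: steric number 2 → sp.
C4 (2 σ bonds, plus two π bonds) has steric number 2: sp.
C5: 2 σ bonds, plus two π bonds; 2 regions of electron density → sp.
C6 is sp3: 4 σ bonds, 4 electron-density regions.
C7 carries 4 σ bonds, giving a steric number of 4, so it is sp3.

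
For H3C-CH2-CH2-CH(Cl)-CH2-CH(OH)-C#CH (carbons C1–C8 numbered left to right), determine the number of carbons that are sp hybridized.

2

C1: sp3
C2: sp3
C3: sp3
C4: sp3
C5: sp3
C6: sp3
C7: sp ✓
C8: sp ✓
C7, C8 → 2 sp carbons.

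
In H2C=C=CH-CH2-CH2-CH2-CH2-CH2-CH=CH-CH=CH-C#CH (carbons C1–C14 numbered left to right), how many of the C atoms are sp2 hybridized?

6

C1: sp2 ✓
C2: sp
C3: sp2 ✓
C4: sp3
C5: sp3
C6: sp3
C7: sp3
C8: sp3
C9: sp2 ✓
C10: sp2 ✓
C11: sp2 ✓
C12: sp2 ✓
C13: sp
C14: sp
C1, C3, C9, C10, C11, C12 → 6 sp2 carbons.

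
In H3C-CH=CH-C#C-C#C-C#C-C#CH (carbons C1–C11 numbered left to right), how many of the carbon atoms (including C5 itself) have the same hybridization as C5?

C5 is sp (two π bonds).
C1: sp3
C2: sp2
C3: sp2
C4: sp ✓
C5: sp ✓
C6: sp ✓
C7: sp ✓
C8: sp ✓
C9: sp ✓
C10: sp ✓
C11: sp ✓
8 carbons are sp.

8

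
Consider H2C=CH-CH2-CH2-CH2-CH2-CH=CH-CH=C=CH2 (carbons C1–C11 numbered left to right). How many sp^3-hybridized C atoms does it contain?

4

C1: sp2
C2: sp2
C3: sp3 ✓
C4: sp3 ✓
C5: sp3 ✓
C6: sp3 ✓
C7: sp2
C8: sp2
C9: sp2
C10: sp
C11: sp2
C3, C4, C5, C6 → 4 sp3 carbons.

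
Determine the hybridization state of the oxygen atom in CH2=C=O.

sp2

The oxygen atom has 1 σ bond and 2 lone pairs, plus one π bond: steric number 3 → sp2.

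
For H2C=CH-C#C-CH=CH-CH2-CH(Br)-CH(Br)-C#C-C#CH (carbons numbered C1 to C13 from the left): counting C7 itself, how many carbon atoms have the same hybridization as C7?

3

C7 is sp3 (only σ bonds).
C1: sp2
C2: sp2
C3: sp
C4: sp
C5: sp2
C6: sp2
C7: sp3 ✓
C8: sp3 ✓
C9: sp3 ✓
C10: sp
C11: sp
C12: sp
C13: sp
3 carbons are sp3.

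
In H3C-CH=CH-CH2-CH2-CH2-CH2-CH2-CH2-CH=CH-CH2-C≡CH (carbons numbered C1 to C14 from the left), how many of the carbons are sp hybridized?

C1: sp3
C2: sp2
C3: sp2
C4: sp3
C5: sp3
C6: sp3
C7: sp3
C8: sp3
C9: sp3
C10: sp2
C11: sp2
C12: sp3
C13: sp ✓
C14: sp ✓
C13, C14 → 2 sp carbons.

2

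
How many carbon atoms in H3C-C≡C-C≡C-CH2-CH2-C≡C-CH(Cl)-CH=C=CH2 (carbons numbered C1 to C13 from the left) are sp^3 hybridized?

4

C1: sp3 ✓
C2: sp
C3: sp
C4: sp
C5: sp
C6: sp3 ✓
C7: sp3 ✓
C8: sp
C9: sp
C10: sp3 ✓
C11: sp2
C12: sp
C13: sp2
C1, C6, C7, C10 → 4 sp3 carbons.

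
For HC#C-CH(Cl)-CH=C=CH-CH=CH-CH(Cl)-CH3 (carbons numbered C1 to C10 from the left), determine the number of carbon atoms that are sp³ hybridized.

C1: sp
C2: sp
C3: sp3 ✓
C4: sp2
C5: sp
C6: sp2
C7: sp2
C8: sp2
C9: sp3 ✓
C10: sp3 ✓
C3, C9, C10 → 3 sp3 carbons.

3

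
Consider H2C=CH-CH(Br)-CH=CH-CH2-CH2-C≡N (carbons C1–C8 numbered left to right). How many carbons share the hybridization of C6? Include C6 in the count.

3

C6 is sp3 (only σ bonds).
C1: sp2
C2: sp2
C3: sp3 ✓
C4: sp2
C5: sp2
C6: sp3 ✓
C7: sp3 ✓
C8: sp
3 carbons are sp3.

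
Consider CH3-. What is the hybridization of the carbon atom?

sp³

Three σ bonds + one lone pair = steric number 4 → sp3, pyramidal.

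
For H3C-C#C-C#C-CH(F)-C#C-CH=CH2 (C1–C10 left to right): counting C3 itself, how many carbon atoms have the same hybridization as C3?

6

C3 is sp (two π bonds).
C1: sp3
C2: sp ✓
C3: sp ✓
C4: sp ✓
C5: sp ✓
C6: sp3
C7: sp ✓
C8: sp ✓
C9: sp2
C10: sp2
6 carbons are sp.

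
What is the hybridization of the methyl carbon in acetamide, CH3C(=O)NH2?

sp³

The methyl carbon: 4 σ bonds; 4 regions of electron density → sp3.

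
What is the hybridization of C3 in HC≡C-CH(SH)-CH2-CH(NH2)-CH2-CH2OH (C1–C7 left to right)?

sp^3

C3: 4 σ bonds; 4 regions of electron density → sp3.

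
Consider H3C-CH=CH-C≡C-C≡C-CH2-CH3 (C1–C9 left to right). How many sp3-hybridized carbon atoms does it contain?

C1: sp3 ✓
C2: sp2
C3: sp2
C4: sp
C5: sp
C6: sp
C7: sp
C8: sp3 ✓
C9: sp3 ✓
C1, C8, C9 → 3 sp3 carbons.

3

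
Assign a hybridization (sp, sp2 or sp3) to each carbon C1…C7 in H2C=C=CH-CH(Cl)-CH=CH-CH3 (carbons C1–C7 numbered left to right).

C1: 3 σ bonds, plus one π bond; 3 regions of electron density → sp2.
C2 is sp: 2 σ bonds, plus two π bonds, 2 electron-density regions.
C3 — 3 σ bonds, plus one π bond. Steric number 3, so sp2.
C4 carries 4 σ bonds, giving a steric number of 4, so it is sp3.
C5 has 3 σ bonds, plus one π bond: steric number 3 → sp2.
C6 (3 σ bonds, plus one π bond) has steric number 3: sp2.
C7: 4 σ bonds — 4 electron domains, sp3.

C1 sp2, C2 sp, C3 sp2, C4 sp3, C5 sp2, C6 sp2, C7 sp3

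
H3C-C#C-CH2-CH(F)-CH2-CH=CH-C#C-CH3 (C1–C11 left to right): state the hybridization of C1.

C1 — 4 σ bonds. Steric number 4, so sp3.

sp³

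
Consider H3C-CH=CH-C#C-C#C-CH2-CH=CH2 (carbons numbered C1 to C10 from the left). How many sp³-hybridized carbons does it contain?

C1: sp3 ✓
C2: sp2
C3: sp2
C4: sp
C5: sp
C6: sp
C7: sp
C8: sp3 ✓
C9: sp2
C10: sp2
C1, C8 → 2 sp3 carbons.

2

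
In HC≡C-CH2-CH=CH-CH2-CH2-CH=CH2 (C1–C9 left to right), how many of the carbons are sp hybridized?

C1: sp ✓
C2: sp ✓
C3: sp3
C4: sp2
C5: sp2
C6: sp3
C7: sp3
C8: sp2
C9: sp2
C1, C2 → 2 sp carbons.

2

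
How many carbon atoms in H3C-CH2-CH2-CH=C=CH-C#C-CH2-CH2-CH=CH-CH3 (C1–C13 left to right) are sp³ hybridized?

6

C1: sp3 ✓
C2: sp3 ✓
C3: sp3 ✓
C4: sp2
C5: sp
C6: sp2
C7: sp
C8: sp
C9: sp3 ✓
C10: sp3 ✓
C11: sp2
C12: sp2
C13: sp3 ✓
C1, C2, C3, C9, C10, C13 → 6 sp3 carbons.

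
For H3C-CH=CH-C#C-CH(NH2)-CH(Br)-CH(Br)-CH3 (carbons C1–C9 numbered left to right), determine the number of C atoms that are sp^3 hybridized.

C1: sp3 ✓
C2: sp2
C3: sp2
C4: sp
C5: sp
C6: sp3 ✓
C7: sp3 ✓
C8: sp3 ✓
C9: sp3 ✓
C1, C6, C7, C8, C9 → 5 sp3 carbons.

5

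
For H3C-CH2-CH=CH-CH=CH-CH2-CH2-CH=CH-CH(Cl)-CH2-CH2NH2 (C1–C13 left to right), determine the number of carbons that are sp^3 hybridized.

C1: sp3 ✓
C2: sp3 ✓
C3: sp2
C4: sp2
C5: sp2
C6: sp2
C7: sp3 ✓
C8: sp3 ✓
C9: sp2
C10: sp2
C11: sp3 ✓
C12: sp3 ✓
C13: sp3 ✓
C1, C2, C7, C8, C11, C12, C13 → 7 sp3 carbons.

7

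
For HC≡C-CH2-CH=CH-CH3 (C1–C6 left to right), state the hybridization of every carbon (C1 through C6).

C1: 2 σ bonds, plus two π bonds; 2 regions of electron density → sp.
C2 has 2 σ bonds, plus two π bonds: steric number 2 → sp.
C3: 4 σ bonds — 4 electron domains, sp3.
C4: 3 σ bonds, plus one π bond; 3 regions of electron density → sp2.
C5 carries 3 σ bonds, plus one π bond, giving a steric number of 3, so it is sp2.
C6 has 4 σ bonds: steric number 4 → sp3.

C1 sp, C2 sp, C3 sp3, C4 sp2, C5 sp2, C6 sp3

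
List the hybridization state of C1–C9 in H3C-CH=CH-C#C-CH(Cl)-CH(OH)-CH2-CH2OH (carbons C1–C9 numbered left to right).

C1 sp3, C2 sp2, C3 sp2, C4 sp, C5 sp, C6 sp3, C7 sp3, C8 sp3, C9 sp3

C1 has 4 σ bonds: steric number 4 → sp3.
C2 carries 3 σ bonds, plus one π bond, giving a steric number of 3, so it is sp2.
C3 has 3 σ bonds, plus one π bond: steric number 3 → sp2.
C4 (2 σ bonds, plus two π bonds) has steric number 2: sp.
C5: 2 σ bonds, plus two π bonds — 2 electron domains, sp.
C6: 4 σ bonds; 4 regions of electron density → sp3.
C7: 4 σ bonds; 4 regions of electron density → sp3.
C8 carries 4 σ bonds, giving a steric number of 4, so it is sp3.
C9 — 4 σ bonds. Steric number 4, so sp3.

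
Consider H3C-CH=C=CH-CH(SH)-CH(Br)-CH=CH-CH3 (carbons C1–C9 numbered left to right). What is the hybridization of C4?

C4 is sp2: 3 σ bonds, plus one π bond, 3 electron-density regions.

sp2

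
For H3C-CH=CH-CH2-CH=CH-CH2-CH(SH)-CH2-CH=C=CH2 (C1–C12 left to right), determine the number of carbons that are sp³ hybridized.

5

C1: sp3 ✓
C2: sp2
C3: sp2
C4: sp3 ✓
C5: sp2
C6: sp2
C7: sp3 ✓
C8: sp3 ✓
C9: sp3 ✓
C10: sp2
C11: sp
C12: sp2
C1, C4, C7, C8, C9 → 5 sp3 carbons.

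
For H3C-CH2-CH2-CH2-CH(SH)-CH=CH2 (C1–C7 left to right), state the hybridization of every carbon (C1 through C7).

C1 sp3, C2 sp3, C3 sp3, C4 sp3, C5 sp3, C6 sp2, C7 sp2

C1: 4 σ bonds — 4 electron domains, sp3.
C2: 4 σ bonds; 4 regions of electron density → sp3.
C3 carries 4 σ bonds, giving a steric number of 4, so it is sp3.
C4 (4 σ bonds) has steric number 4: sp3.
C5 (4 σ bonds) has steric number 4: sp3.
C6 carries 3 σ bonds, plus one π bond, giving a steric number of 3, so it is sp2.
C7 — 3 σ bonds, plus one π bond. Steric number 3, so sp2.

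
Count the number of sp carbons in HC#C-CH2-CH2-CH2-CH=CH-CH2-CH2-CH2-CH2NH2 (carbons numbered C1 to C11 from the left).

2

C1: sp ✓
C2: sp ✓
C3: sp3
C4: sp3
C5: sp3
C6: sp2
C7: sp2
C8: sp3
C9: sp3
C10: sp3
C11: sp3
C1, C2 → 2 sp carbons.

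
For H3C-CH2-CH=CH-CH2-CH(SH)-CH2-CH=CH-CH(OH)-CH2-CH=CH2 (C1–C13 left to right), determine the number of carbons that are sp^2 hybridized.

6

C1: sp3
C2: sp3
C3: sp2 ✓
C4: sp2 ✓
C5: sp3
C6: sp3
C7: sp3
C8: sp2 ✓
C9: sp2 ✓
C10: sp3
C11: sp3
C12: sp2 ✓
C13: sp2 ✓
C3, C4, C8, C9, C12, C13 → 6 sp2 carbons.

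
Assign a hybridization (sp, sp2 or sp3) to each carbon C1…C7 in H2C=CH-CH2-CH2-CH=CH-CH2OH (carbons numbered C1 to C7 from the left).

C1 sp2, C2 sp2, C3 sp3, C4 sp3, C5 sp2, C6 sp2, C7 sp3

C1 is sp2: 3 σ bonds, plus one π bond, 3 electron-density regions.
C2: 3 σ bonds, plus one π bond; 3 regions of electron density → sp2.
C3 carries 4 σ bonds, giving a steric number of 4, so it is sp3.
C4 is sp3: 4 σ bonds, 4 electron-density regions.
C5: 3 σ bonds, plus one π bond; 3 regions of electron density → sp2.
C6 has 3 σ bonds, plus one π bond: steric number 3 → sp2.
C7: 4 σ bonds — 4 electron domains, sp3.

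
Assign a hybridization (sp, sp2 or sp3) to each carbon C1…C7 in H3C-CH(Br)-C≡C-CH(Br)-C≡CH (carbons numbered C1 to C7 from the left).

C1 sp3, C2 sp3, C3 sp, C4 sp, C5 sp3, C6 sp, C7 sp

C1 has 4 σ bonds: steric number 4 → sp3.
C2: 4 σ bonds; 4 regions of electron density → sp3.
C3 (2 σ bonds, plus two π bonds) has steric number 2: sp.
C4 is sp: 2 σ bonds, plus two π bonds, 2 electron-density regions.
C5: 4 σ bonds — 4 electron domains, sp3.
C6: 2 σ bonds, plus two π bonds; 2 regions of electron density → sp.
C7 has 2 σ bonds, plus two π bonds: steric number 2 → sp.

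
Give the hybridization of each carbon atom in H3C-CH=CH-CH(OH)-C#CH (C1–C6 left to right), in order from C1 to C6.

C1 has 4 σ bonds: steric number 4 → sp3.
C2 — 3 σ bonds, plus one π bond. Steric number 3, so sp2.
C3 has 3 σ bonds, plus one π bond: steric number 3 → sp2.
C4 is sp3: 4 σ bonds, 4 electron-density regions.
C5 — 2 σ bonds, plus two π bonds. Steric number 2, so sp.
C6: 2 σ bonds, plus two π bonds — 2 electron domains, sp.

C1 sp3, C2 sp2, C3 sp2, C4 sp3, C5 sp, C6 sp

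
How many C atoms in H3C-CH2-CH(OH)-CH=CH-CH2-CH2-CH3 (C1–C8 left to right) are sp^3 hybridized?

C1: sp3 ✓
C2: sp3 ✓
C3: sp3 ✓
C4: sp2
C5: sp2
C6: sp3 ✓
C7: sp3 ✓
C8: sp3 ✓
C1, C2, C3, C6, C7, C8 → 6 sp3 carbons.

6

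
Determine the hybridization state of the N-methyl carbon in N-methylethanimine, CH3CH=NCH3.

The N-methyl carbon: 4 σ bonds — 4 electron domains, sp3.

sp³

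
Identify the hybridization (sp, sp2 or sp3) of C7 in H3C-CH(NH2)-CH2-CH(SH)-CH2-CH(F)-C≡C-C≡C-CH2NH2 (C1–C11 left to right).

sp

C7 has 2 σ bonds, plus two π bonds: steric number 2 → sp.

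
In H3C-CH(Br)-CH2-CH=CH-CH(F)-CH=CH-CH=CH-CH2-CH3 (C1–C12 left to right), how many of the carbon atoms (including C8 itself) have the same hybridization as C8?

6

C8 is sp2 (one π bond).
C1: sp3
C2: sp3
C3: sp3
C4: sp2 ✓
C5: sp2 ✓
C6: sp3
C7: sp2 ✓
C8: sp2 ✓
C9: sp2 ✓
C10: sp2 ✓
C11: sp3
C12: sp3
6 carbons are sp2.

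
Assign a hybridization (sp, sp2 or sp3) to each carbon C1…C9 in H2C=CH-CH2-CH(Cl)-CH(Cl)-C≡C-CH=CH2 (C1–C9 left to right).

C1 has 3 σ bonds, plus one π bond: steric number 3 → sp2.
C2 has 3 σ bonds, plus one π bond: steric number 3 → sp2.
C3 — 4 σ bonds. Steric number 4, so sp3.
C4 — 4 σ bonds. Steric number 4, so sp3.
C5 — 4 σ bonds. Steric number 4, so sp3.
C6: 2 σ bonds, plus two π bonds — 2 electron domains, sp.
C7 has 2 σ bonds, plus two π bonds: steric number 2 → sp.
C8 has 3 σ bonds, plus one π bond: steric number 3 → sp2.
C9 (3 σ bonds, plus one π bond) has steric number 3: sp2.

C1 sp2, C2 sp2, C3 sp3, C4 sp3, C5 sp3, C6 sp, C7 sp, C8 sp2, C9 sp2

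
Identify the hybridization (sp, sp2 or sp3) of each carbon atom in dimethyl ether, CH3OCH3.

Each carbon atom: 4 σ bonds; 4 regions of electron density → sp3.

sp³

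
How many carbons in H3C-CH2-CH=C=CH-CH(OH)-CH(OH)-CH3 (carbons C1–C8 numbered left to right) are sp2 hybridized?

C1: sp3
C2: sp3
C3: sp2 ✓
C4: sp
C5: sp2 ✓
C6: sp3
C7: sp3
C8: sp3
C3, C5 → 2 sp2 carbons.

2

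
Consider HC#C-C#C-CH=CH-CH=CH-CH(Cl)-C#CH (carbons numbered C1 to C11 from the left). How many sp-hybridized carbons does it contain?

C1: sp ✓
C2: sp ✓
C3: sp ✓
C4: sp ✓
C5: sp2
C6: sp2
C7: sp2
C8: sp2
C9: sp3
C10: sp ✓
C11: sp ✓
C1, C2, C3, C4, C10, C11 → 6 sp carbons.

6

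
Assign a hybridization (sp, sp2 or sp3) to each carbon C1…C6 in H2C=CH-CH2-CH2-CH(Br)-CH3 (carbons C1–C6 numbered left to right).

C1 (3 σ bonds, plus one π bond) has steric number 3: sp2.
C2 is sp2: 3 σ bonds, plus one π bond, 3 electron-density regions.
C3: 4 σ bonds; 4 regions of electron density → sp3.
C4 has 4 σ bonds: steric number 4 → sp3.
C5 — 4 σ bonds. Steric number 4, so sp3.
C6 (4 σ bonds) has steric number 4: sp3.

C1 sp2, C2 sp2, C3 sp3, C4 sp3, C5 sp3, C6 sp3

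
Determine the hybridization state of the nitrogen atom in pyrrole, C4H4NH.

N has three σ bonds; its lone pair occupies the p orbital and is part of the aromatic π system, so N is sp2 (not the sp3 a naive steric count of 4 would give).

sp^2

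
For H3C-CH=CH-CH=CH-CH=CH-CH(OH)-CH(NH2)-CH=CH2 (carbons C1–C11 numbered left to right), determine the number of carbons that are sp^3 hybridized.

3

C1: sp3 ✓
C2: sp2
C3: sp2
C4: sp2
C5: sp2
C6: sp2
C7: sp2
C8: sp3 ✓
C9: sp3 ✓
C10: sp2
C11: sp2
C1, C8, C9 → 3 sp3 carbons.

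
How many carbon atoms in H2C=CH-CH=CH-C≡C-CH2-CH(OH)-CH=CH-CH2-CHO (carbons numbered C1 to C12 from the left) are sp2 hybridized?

C1: sp2 ✓
C2: sp2 ✓
C3: sp2 ✓
C4: sp2 ✓
C5: sp
C6: sp
C7: sp3
C8: sp3
C9: sp2 ✓
C10: sp2 ✓
C11: sp3
C12: sp2 ✓
C1, C2, C3, C4, C9, C10, C12 → 7 sp2 carbons.

7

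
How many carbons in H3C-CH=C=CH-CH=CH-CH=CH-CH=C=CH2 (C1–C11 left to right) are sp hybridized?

C1: sp3
C2: sp2
C3: sp ✓
C4: sp2
C5: sp2
C6: sp2
C7: sp2
C8: sp2
C9: sp2
C10: sp ✓
C11: sp2
C3, C10 → 2 sp carbons.

2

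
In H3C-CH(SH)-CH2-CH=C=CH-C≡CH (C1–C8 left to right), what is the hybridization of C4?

C4: 3 σ bonds, plus one π bond — 3 electron domains, sp2.

sp^2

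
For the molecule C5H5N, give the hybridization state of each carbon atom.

Each carbon atom (3 σ bonds, plus one π bond) has steric number 3: sp2.

sp²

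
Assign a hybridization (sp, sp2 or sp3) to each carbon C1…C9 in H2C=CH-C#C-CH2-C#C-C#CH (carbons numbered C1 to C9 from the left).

C1: 3 σ bonds, plus one π bond; 3 regions of electron density → sp2.
C2 is sp2: 3 σ bonds, plus one π bond, 3 electron-density regions.
C3 has 2 σ bonds, plus two π bonds: steric number 2 → sp.
C4 (2 σ bonds, plus two π bonds) has steric number 2: sp.
C5 — 4 σ bonds. Steric number 4, so sp3.
C6: 2 σ bonds, plus two π bonds; 2 regions of electron density → sp.
C7 carries 2 σ bonds, plus two π bonds, giving a steric number of 2, so it is sp.
C8 carries 2 σ bonds, plus two π bonds, giving a steric number of 2, so it is sp.
C9 (2 σ bonds, plus two π bonds) has steric number 2: sp.

C1 sp2, C2 sp2, C3 sp, C4 sp, C5 sp3, C6 sp, C7 sp, C8 sp, C9 sp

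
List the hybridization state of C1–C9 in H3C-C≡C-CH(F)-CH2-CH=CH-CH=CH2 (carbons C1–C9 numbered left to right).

C1 carries 4 σ bonds, giving a steric number of 4, so it is sp3.
C2: 2 σ bonds, plus two π bonds — 2 electron domains, sp.
C3 is sp: 2 σ bonds, plus two π bonds, 2 electron-density regions.
C4 has 4 σ bonds: steric number 4 → sp3.
C5 — 4 σ bonds. Steric number 4, so sp3.
C6 — 3 σ bonds, plus one π bond. Steric number 3, so sp2.
C7 has 3 σ bonds, plus one π bond: steric number 3 → sp2.
C8: 3 σ bonds, plus one π bond — 3 electron domains, sp2.
C9 — 3 σ bonds, plus one π bond. Steric number 3, so sp2.

C1 sp3, C2 sp, C3 sp, C4 sp3, C5 sp3, C6 sp2, C7 sp2, C8 sp2, C9 sp2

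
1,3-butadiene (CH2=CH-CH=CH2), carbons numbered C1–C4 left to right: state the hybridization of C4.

sp²

C4 carries 3 σ bonds, plus one π bond, giving a steric number of 3, so it is sp2.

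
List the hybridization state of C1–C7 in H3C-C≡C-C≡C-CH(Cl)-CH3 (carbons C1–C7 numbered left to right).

C1: 4 σ bonds — 4 electron domains, sp3.
C2: 2 σ bonds, plus two π bonds; 2 regions of electron density → sp.
C3: 2 σ bonds, plus two π bonds — 2 electron domains, sp.
C4: 2 σ bonds, plus two π bonds — 2 electron domains, sp.
C5 has 2 σ bonds, plus two π bonds: steric number 2 → sp.
C6: 4 σ bonds; 4 regions of electron density → sp3.
C7 — 4 σ bonds. Steric number 4, so sp3.

C1 sp3, C2 sp, C3 sp, C4 sp, C5 sp, C6 sp3, C7 sp3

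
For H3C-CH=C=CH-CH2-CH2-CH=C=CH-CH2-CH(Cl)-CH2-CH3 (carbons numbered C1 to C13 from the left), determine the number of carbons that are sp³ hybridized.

C1: sp3 ✓
C2: sp2
C3: sp
C4: sp2
C5: sp3 ✓
C6: sp3 ✓
C7: sp2
C8: sp
C9: sp2
C10: sp3 ✓
C11: sp3 ✓
C12: sp3 ✓
C13: sp3 ✓
C1, C5, C6, C10, C11, C12, C13 → 7 sp3 carbons.

7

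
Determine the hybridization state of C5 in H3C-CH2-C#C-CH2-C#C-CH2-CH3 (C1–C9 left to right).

C5 has 4 σ bonds: steric number 4 → sp3.

sp^3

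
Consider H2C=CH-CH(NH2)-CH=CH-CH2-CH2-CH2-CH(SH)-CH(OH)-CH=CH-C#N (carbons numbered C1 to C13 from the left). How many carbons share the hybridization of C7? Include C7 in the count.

C7 is sp3 (only σ bonds).
C1: sp2
C2: sp2
C3: sp3 ✓
C4: sp2
C5: sp2
C6: sp3 ✓
C7: sp3 ✓
C8: sp3 ✓
C9: sp3 ✓
C10: sp3 ✓
C11: sp2
C12: sp2
C13: sp
6 carbons are sp3.

6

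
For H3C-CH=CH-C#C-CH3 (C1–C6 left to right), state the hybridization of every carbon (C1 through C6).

C1 carries 4 σ bonds, giving a steric number of 4, so it is sp3.
C2 is sp2: 3 σ bonds, plus one π bond, 3 electron-density regions.
C3 carries 3 σ bonds, plus one π bond, giving a steric number of 3, so it is sp2.
C4 (2 σ bonds, plus two π bonds) has steric number 2: sp.
C5: 2 σ bonds, plus two π bonds — 2 electron domains, sp.
C6 has 4 σ bonds: steric number 4 → sp3.

C1 sp3, C2 sp2, C3 sp2, C4 sp, C5 sp, C6 sp3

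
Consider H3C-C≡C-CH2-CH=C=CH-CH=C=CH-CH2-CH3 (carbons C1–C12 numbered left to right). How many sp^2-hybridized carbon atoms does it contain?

C1: sp3
C2: sp
C3: sp
C4: sp3
C5: sp2 ✓
C6: sp
C7: sp2 ✓
C8: sp2 ✓
C9: sp
C10: sp2 ✓
C11: sp3
C12: sp3
C5, C7, C8, C10 → 4 sp2 carbons.

4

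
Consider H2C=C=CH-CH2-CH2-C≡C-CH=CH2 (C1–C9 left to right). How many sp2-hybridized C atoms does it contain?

4

C1: sp2 ✓
C2: sp
C3: sp2 ✓
C4: sp3
C5: sp3
C6: sp
C7: sp
C8: sp2 ✓
C9: sp2 ✓
C1, C3, C8, C9 → 4 sp2 carbons.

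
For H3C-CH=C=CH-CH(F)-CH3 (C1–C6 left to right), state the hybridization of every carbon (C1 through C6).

C1 — 4 σ bonds. Steric number 4, so sp3.
C2 carries 3 σ bonds, plus one π bond, giving a steric number of 3, so it is sp2.
C3 is sp: 2 σ bonds, plus two π bonds, 2 electron-density regions.
C4 is sp2: 3 σ bonds, plus one π bond, 3 electron-density regions.
C5: 4 σ bonds — 4 electron domains, sp3.
C6 (4 σ bonds) has steric number 4: sp3.

C1 sp3, C2 sp2, C3 sp, C4 sp2, C5 sp3, C6 sp3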